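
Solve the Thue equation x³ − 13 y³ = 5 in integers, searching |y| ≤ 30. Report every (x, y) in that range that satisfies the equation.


The equation is x³ - 13y³ = 5. For fixed y, x³ = 13·y³ + 5, so a solution requires the RHS to be a perfect cube.
Strategy: iterate y from -30 to 30, compute RHS = 13·y³ + 5, and check whether it is a (positive or negative) perfect cube.
Check small values of y:
  y = 0: RHS = 5 is not a perfect cube.
  y = 1: RHS = 18 is not a perfect cube.
  y = -1: RHS = -8 = (-2)³ ⇒ x = -2 works.
  y = 2: RHS = 109 is not a perfect cube.
  y = -2: RHS = -99 is not a perfect cube.
  y = 3: RHS = 356 is not a perfect cube.
  y = -3: RHS = -346 is not a perfect cube.
Continuing the search up to |y| = 30 finds no further solutions beyond those listed.
Collected solutions: (-2, -1).

Solutions (with |y| ≤ 30): (-2, -1).


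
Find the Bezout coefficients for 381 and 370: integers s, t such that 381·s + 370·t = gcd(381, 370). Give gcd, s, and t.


Euclidean algorithm on (381, 370) — divide until remainder is 0:
  381 = 1 · 370 + 11
  370 = 33 · 11 + 7
  11 = 1 · 7 + 4
  7 = 1 · 4 + 3
  4 = 1 · 3 + 1
  3 = 3 · 1 + 0
gcd(381, 370) = 1.
Track Bezout coefficients alongside the remainders: start with r₀ = 381 = a·1 + b·0 (s = 1, t = 0) and r₁ = 370 = a·0 + b·1 (s = 0, t = 1); each new remainder r_{k+1} = r_{k-1} − q_k·r_k inherits s_{k+1} = s_{k-1} − q_k·s_k, t_{k+1} = t_{k-1} − q_k·t_k, so r_k = a·s_k + b·t_k at every step:
  q = 1: r = 11, s = 1 − 1·0 = 1, t = 0 − 1·1 = -1  (check: 381·1 + 370·(-1) = 11)
  q = 33: r = 7, s = 0 − 33·1 = -33, t = 1 − 33·(-1) = 34  (check: 381·(-33) + 370·34 = 7)
  q = 1: r = 4, s = 1 − 1·(-33) = 34, t = -1 − 1·34 = -35  (check: 381·34 + 370·(-35) = 4)
  q = 1: r = 3, s = -33 − 1·34 = -67, t = 34 − 1·(-35) = 69  (check: 381·(-67) + 370·69 = 3)
  q = 1: r = 1, s = 34 − 1·(-67) = 101, t = -35 − 1·69 = -104  (check: 381·101 + 370·(-104) = 1)
The row with r = 1 (the gcd) gives the Bezout coefficients s = 101, t = -104.
Result: 381 · (101) + 370 · (-104) = 1.

gcd(381, 370) = 1; s = 101, t = -104 (check: 381·101 + 370·(-104) = 1).


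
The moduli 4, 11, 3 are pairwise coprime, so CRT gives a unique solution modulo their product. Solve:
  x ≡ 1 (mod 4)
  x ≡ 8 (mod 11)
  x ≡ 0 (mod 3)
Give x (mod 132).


Moduli 4, 11, 3 are pairwise coprime; by CRT there is a unique solution modulo M = 4 · 11 · 3 = 132.
Solve pairwise, accumulating the modulus:
  Start with x ≡ 1 (mod 4).
  Combine with x ≡ 8 (mod 11): since gcd(4, 11) = 1, we get a unique residue mod 44.
    Write x = 1 + 4·t and substitute into x ≡ 8 (mod 11): 4·t ≡ 8 − 1 = 7 (mod 11).
    The inverse of 4 mod 11 is 3 (since 4·3 = 12 = 1·11 + 1), so t ≡ 3·7 = 21 ≡ 10 (mod 11).
    Then x = 1 + 4·10 = 41, valid modulo lcm(4, 11) = 44: x ≡ 41 (mod 44).
  Combine with x ≡ 0 (mod 3): since gcd(44, 3) = 1, we get a unique residue mod 132.
    Write x = 41 + 44·t and substitute into x ≡ 0 (mod 3): 44·t ≡ 0 − 41 = -41 (mod 3).
    Reduce coefficients mod 3: 2·t ≡ 1 (mod 3).
    The inverse of 2 mod 3 is 2 (since 2·2 = 4 = 1·3 + 1), so t ≡ 2·1 = 2 ≡ 2 (mod 3).
    Then x = 41 + 44·2 = 129, valid modulo lcm(44, 3) = 132: x ≡ 129 (mod 132).
Verify: 129 mod 4 = 1 ✓, 129 mod 11 = 8 ✓, 129 mod 3 = 0 ✓.

x ≡ 129 (mod 132).


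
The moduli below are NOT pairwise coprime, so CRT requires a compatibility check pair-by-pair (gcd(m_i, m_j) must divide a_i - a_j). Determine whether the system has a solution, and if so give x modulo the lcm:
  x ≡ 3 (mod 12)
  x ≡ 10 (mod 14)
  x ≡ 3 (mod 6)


Moduli 12, 14, 6 are not pairwise coprime, so CRT works modulo lcm(m_i) when all pairwise compatibility conditions hold.
Pairwise compatibility: gcd(m_i, m_j) must divide a_i - a_j for every pair.
Merge one congruence at a time:
  Start: x ≡ 3 (mod 12).
  Combine with x ≡ 10 (mod 14): gcd(12, 14) = 2, and 10 - 3 = 7 is NOT divisible by 2.
    ⇒ system is inconsistent (no integer solution).

No solution (the system is inconsistent).


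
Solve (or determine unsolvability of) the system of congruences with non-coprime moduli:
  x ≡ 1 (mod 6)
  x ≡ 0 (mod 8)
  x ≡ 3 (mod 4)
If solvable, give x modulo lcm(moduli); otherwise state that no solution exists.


Moduli 6, 8, 4 are not pairwise coprime, so CRT works modulo lcm(m_i) when all pairwise compatibility conditions hold.
Pairwise compatibility: gcd(m_i, m_j) must divide a_i - a_j for every pair.
Merge one congruence at a time:
  Start: x ≡ 1 (mod 6).
  Combine with x ≡ 0 (mod 8): gcd(6, 8) = 2, and 0 - 1 = -1 is NOT divisible by 2.
    ⇒ system is inconsistent (no integer solution).

No solution (the system is inconsistent).


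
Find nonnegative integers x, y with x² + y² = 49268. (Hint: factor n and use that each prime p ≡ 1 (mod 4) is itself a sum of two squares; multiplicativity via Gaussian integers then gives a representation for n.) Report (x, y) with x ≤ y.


Step 1: Factor n = 49268 = 2^2 · 109 · 113.
Step 2: Check the mod-4 condition on each prime factor: 2 = 2 (special); 109 ≡ 1 (mod 4), exponent 1; 113 ≡ 1 (mod 4), exponent 1.
All primes ≡ 3 (mod 4) appear to even exponent (or don't appear), so by the two-squares theorem n IS expressible as a sum of two squares.
Step 3: Build a representation. Group n = k² · m with k = 2 and m = 109 · 113 = 12317 (a product of primes ≡ 1 (mod 4)); a representation of m scales to one of n via (k·x)² + (k·y)² = k²(x² + y²). Each prime p ≡ 1 (mod 4) is itself a sum of two squares; find a² by testing p − a² for a perfect square:
  109: 109 − 1² = 108, 109 − 2² = 105, 109 − 3² = 100 = 10² ⇒ 109 = 3² + 10².
  113: 113 − 1² = 112, 113 − 2² = 109, 113 − 3² = 104, 113 − 4² = 97, 113 − 5² = 88, 113 − 6² = 77, 113 − 7² = 64 = 8² ⇒ 113 = 7² + 8².
  Combine using the Brahmagupta–Fibonacci identity (a² + b²)(c² + d²) = (ac − bd)² + (ad + bc)² = (ac + bd)² + (ad − bc)²:
  109 · 113 = 12317: from (3² + 10²)(7² + 8²), take (3·7 − 10·8, 3·8 + 10·7) = (21 − 80, 24 + 70) = (-59, 94); dropping signs (only squares matter) gives (59, 94); check 59² + 94² = 3481 + 8836 = 12317 ✓.
  Scale by k = 2: (2·59, 2·94) = (118, 188).
Step 4: Order so x ≤ y and verify: 118² + 188² = 13924 + 35344 = 49268 = n. ✓

n = 49268 = 118² + 188² (one valid representation with x ≤ y).


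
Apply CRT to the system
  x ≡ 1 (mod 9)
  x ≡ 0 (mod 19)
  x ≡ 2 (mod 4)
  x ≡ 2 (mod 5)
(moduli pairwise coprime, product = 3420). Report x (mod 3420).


Product of moduli M = 9 · 19 · 4 · 5 = 3420.
Merge one congruence at a time:
  Start: x ≡ 1 (mod 9).
  Combine with x ≡ 0 (mod 19); new modulus lcm = 171.
    Write x = 1 + 9·t and substitute into x ≡ 0 (mod 19): 9·t ≡ 0 − 1 = -1 (mod 19).
    Reduce coefficients mod 19: 9·t ≡ 18 (mod 19).
    The inverse of 9 mod 19 is 17 (since 9·17 = 153 = 8·19 + 1), so t ≡ 17·18 = 306 ≡ 2 (mod 19).
    Then x = 1 + 9·2 = 19, valid modulo lcm(9, 19) = 171: x ≡ 19 (mod 171).
  Combine with x ≡ 2 (mod 4); new modulus lcm = 684.
    Write x = 19 + 171·t and substitute into x ≡ 2 (mod 4): 171·t ≡ 2 − 19 = -17 (mod 4).
    Reduce coefficients mod 4: 3·t ≡ 3 (mod 4).
    The inverse of 3 mod 4 is 3 (since 3·3 = 9 = 2·4 + 1), so t ≡ 3·3 = 9 ≡ 1 (mod 4).
    Then x = 19 + 171·1 = 190, valid modulo lcm(171, 4) = 684: x ≡ 190 (mod 684).
  Combine with x ≡ 2 (mod 5); new modulus lcm = 3420.
    Write x = 190 + 684·t and substitute into x ≡ 2 (mod 5): 684·t ≡ 2 − 190 = -188 (mod 5).
    Reduce coefficients mod 5: 4·t ≡ 2 (mod 5).
    The inverse of 4 mod 5 is 4 (since 4·4 = 16 = 3·5 + 1), so t ≡ 4·2 = 8 ≡ 3 (mod 5).
    Then x = 190 + 684·3 = 2242, valid modulo lcm(684, 5) = 3420: x ≡ 2242 (mod 3420).
Verify against each original: 2242 mod 9 = 1, 2242 mod 19 = 0, 2242 mod 4 = 2, 2242 mod 5 = 2.

x ≡ 2242 (mod 3420).


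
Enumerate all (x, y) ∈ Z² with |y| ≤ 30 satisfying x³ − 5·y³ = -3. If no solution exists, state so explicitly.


The equation is x³ - 5y³ = -3. For fixed y, x³ = 5·y³ − 3, so a solution requires the RHS to be a perfect cube.
Strategy: iterate y from -30 to 30, compute RHS = 5·y³ − 3, and check whether it is a (positive or negative) perfect cube.
Check small values of y:
  y = 0: RHS = -3 is not a perfect cube.
  y = 1: RHS = 2 is not a perfect cube.
  y = -1: RHS = -8 = (-2)³ ⇒ x = -2 works.
  y = 2: RHS = 37 is not a perfect cube.
  y = -2: RHS = -43 is not a perfect cube.
  y = 3: RHS = 132 is not a perfect cube.
  y = -3: RHS = -138 is not a perfect cube.
Continuing the search up to |y| = 30 finds no further solutions beyond those listed.
Collected solutions: (-2, -1).

Solutions (with |y| ≤ 30): (-2, -1).


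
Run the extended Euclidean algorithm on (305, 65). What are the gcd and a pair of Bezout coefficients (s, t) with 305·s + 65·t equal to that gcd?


Euclidean algorithm on (305, 65) — divide until remainder is 0:
  305 = 4 · 65 + 45
  65 = 1 · 45 + 20
  45 = 2 · 20 + 5
  20 = 4 · 5 + 0
gcd(305, 65) = 5.
Track Bezout coefficients alongside the remainders: start with r₀ = 305 = a·1 + b·0 (s = 1, t = 0) and r₁ = 65 = a·0 + b·1 (s = 0, t = 1); each new remainder r_{k+1} = r_{k-1} − q_k·r_k inherits s_{k+1} = s_{k-1} − q_k·s_k, t_{k+1} = t_{k-1} − q_k·t_k, so r_k = a·s_k + b·t_k at every step:
  q = 4: r = 45, s = 1 − 4·0 = 1, t = 0 − 4·1 = -4  (check: 305·1 + 65·(-4) = 45)
  q = 1: r = 20, s = 0 − 1·1 = -1, t = 1 − 1·(-4) = 5  (check: 305·(-1) + 65·5 = 20)
  q = 2: r = 5, s = 1 − 2·(-1) = 3, t = -4 − 2·5 = -14  (check: 305·3 + 65·(-14) = 5)
The row with r = 5 (the gcd) gives the Bezout coefficients s = 3, t = -14.
Result: 305 · (3) + 65 · (-14) = 5.

gcd(305, 65) = 5; s = 3, t = -14 (check: 305·3 + 65·(-14) = 5).


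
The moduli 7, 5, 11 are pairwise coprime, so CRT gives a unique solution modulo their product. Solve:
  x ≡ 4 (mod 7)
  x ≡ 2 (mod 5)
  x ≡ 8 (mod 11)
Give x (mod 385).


Moduli 7, 5, 11 are pairwise coprime; by CRT there is a unique solution modulo M = 7 · 5 · 11 = 385.
Solve pairwise, accumulating the modulus:
  Start with x ≡ 4 (mod 7).
  Combine with x ≡ 2 (mod 5): since gcd(7, 5) = 1, we get a unique residue mod 35.
    Write x = 4 + 7·t and substitute into x ≡ 2 (mod 5): 7·t ≡ 2 − 4 = -2 (mod 5).
    Reduce coefficients mod 5: 2·t ≡ 3 (mod 5).
    The inverse of 2 mod 5 is 3 (since 2·3 = 6 = 1·5 + 1), so t ≡ 3·3 = 9 ≡ 4 (mod 5).
    Then x = 4 + 7·4 = 32, valid modulo lcm(7, 5) = 35: x ≡ 32 (mod 35).
  Combine with x ≡ 8 (mod 11): since gcd(35, 11) = 1, we get a unique residue mod 385.
    Write x = 32 + 35·t and substitute into x ≡ 8 (mod 11): 35·t ≡ 8 − 32 = -24 (mod 11).
    Reduce coefficients mod 11: 2·t ≡ 9 (mod 11).
    The inverse of 2 mod 11 is 6 (since 2·6 = 12 = 1·11 + 1), so t ≡ 6·9 = 54 ≡ 10 (mod 11).
    Then x = 32 + 35·10 = 382, valid modulo lcm(35, 11) = 385: x ≡ 382 (mod 385).
Verify: 382 mod 7 = 4 ✓, 382 mod 5 = 2 ✓, 382 mod 11 = 8 ✓.

x ≡ 382 (mod 385).


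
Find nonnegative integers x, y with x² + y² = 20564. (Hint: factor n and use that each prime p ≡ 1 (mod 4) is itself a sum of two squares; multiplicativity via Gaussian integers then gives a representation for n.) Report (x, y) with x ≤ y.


Step 1: Factor n = 20564 = 2^2 · 53 · 97.
Step 2: Check the mod-4 condition on each prime factor: 2 = 2 (special); 53 ≡ 1 (mod 4), exponent 1; 97 ≡ 1 (mod 4), exponent 1.
All primes ≡ 3 (mod 4) appear to even exponent (or don't appear), so by the two-squares theorem n IS expressible as a sum of two squares.
Step 3: Build a representation. Group n = k² · m with k = 2 and m = 53 · 97 = 5141 (a product of primes ≡ 1 (mod 4)); a representation of m scales to one of n via (k·x)² + (k·y)² = k²(x² + y²). Each prime p ≡ 1 (mod 4) is itself a sum of two squares; find a² by testing p − a² for a perfect square:
  53: 53 − 1² = 52, 53 − 2² = 49 = 7² ⇒ 53 = 2² + 7².
  97: 97 − 1² = 96, 97 − 2² = 93, 97 − 3² = 88, 97 − 4² = 81 = 9² ⇒ 97 = 4² + 9².
  Combine using the Brahmagupta–Fibonacci identity (a² + b²)(c² + d²) = (ac − bd)² + (ad + bc)² = (ac + bd)² + (ad − bc)²:
  53 · 97 = 5141: from (2² + 7²)(4² + 9²), take (2·4 − 7·9, 2·9 + 7·4) = (8 − 63, 18 + 28) = (-55, 46); dropping signs (only squares matter) gives (55, 46); check 55² + 46² = 3025 + 2116 = 5141 ✓.
  Scale by k = 2: (2·55, 2·46) = (110, 92).
Step 4: Order so x ≤ y and verify: 92² + 110² = 8464 + 12100 = 20564 = n. ✓

n = 20564 = 92² + 110² (one valid representation with x ≤ y).


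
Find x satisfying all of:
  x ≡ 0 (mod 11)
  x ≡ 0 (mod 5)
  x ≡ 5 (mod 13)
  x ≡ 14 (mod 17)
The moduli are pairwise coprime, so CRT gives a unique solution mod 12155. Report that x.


Product of moduli M = 11 · 5 · 13 · 17 = 12155.
Merge one congruence at a time:
  Start: x ≡ 0 (mod 11).
  Combine with x ≡ 0 (mod 5); new modulus lcm = 55.
    Write x = 0 + 11·t and substitute into x ≡ 0 (mod 5): 11·t ≡ 0 − 0 = 0 (mod 5).
    Reduce coefficients mod 5: 1·t ≡ 0 (mod 5).
    So t ≡ 0 (mod 5).
    Then x = 0 + 11·0 = 0, valid modulo lcm(11, 5) = 55: x ≡ 0 (mod 55).
  Combine with x ≡ 5 (mod 13); new modulus lcm = 715.
    Write x = 0 + 55·t and substitute into x ≡ 5 (mod 13): 55·t ≡ 5 − 0 = 5 (mod 13).
    Reduce coefficients mod 13: 3·t ≡ 5 (mod 13).
    The inverse of 3 mod 13 is 9 (since 3·9 = 27 = 2·13 + 1), so t ≡ 9·5 = 45 ≡ 6 (mod 13).
    Then x = 0 + 55·6 = 330, valid modulo lcm(55, 13) = 715: x ≡ 330 (mod 715).
  Combine with x ≡ 14 (mod 17); new modulus lcm = 12155.
    Write x = 330 + 715·t and substitute into x ≡ 14 (mod 17): 715·t ≡ 14 − 330 = -316 (mod 17).
    Reduce coefficients mod 17: 1·t ≡ 7 (mod 17).
    So t ≡ 7 (mod 17).
    Then x = 330 + 715·7 = 5335, valid modulo lcm(715, 17) = 12155: x ≡ 5335 (mod 12155).
Verify against each original: 5335 mod 11 = 0, 5335 mod 5 = 0, 5335 mod 13 = 5, 5335 mod 17 = 14.

x ≡ 5335 (mod 12155).


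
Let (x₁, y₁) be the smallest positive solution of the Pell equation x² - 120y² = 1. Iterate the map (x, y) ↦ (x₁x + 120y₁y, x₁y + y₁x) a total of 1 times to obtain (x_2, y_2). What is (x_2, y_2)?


Step 1: Find the fundamental solution (x₁, y₁) of x² - 120y² = 1.
  Expand √120 as a continued fraction. a₀ = ⌊√120⌋ = 10; iterate m_{k+1} = d_k·a_k − m_k, d_{k+1} = (120 − m_{k+1}²)/d_k, a_{k+1} = ⌊(a₀ + m_{k+1})/d_{k+1}⌋ (starting m₀ = 0, d₀ = 1), with convergents p_k = a_k·p_{k-1} + p_{k-2}, q_k = a_k·q_{k-1} + q_{k-2} (p₋₁ = 1, q₋₁ = 0):
  k = 0: a₀ = 10; p₀/q₀ = 10/1; p₀² − 120·q₀² = 100 − 120 = -20.
  k = 1: m = 10, d = 20, a = ⌊(10 + 10)/20⌋ = 1; p/q = (1·10 + 1)/(1·1 + 0) = 11/1; p² − 120·q² = 121 − 120 = 1.
  The first convergent with p² − 120·q² = 1 gives the fundamental solution (x₁, y₁) = (11, 1).
Step 2: Apply the recurrence (x_{n+1}, y_{n+1}) = (x₁x_n + 120y₁y_n, x₁y_n + y₁x_n) repeatedly.
  From (x_1, y_1) = (11, 1): x_2 = 11·11 + 120·1·1 = 241; y_2 = 11·1 + 1·11 = 22.
Step 3: Verify x_2² - 120·y_2² = 58081 - 58080 = 1 (should be 1). ✓

(x_1, y_1) = (11, 1); (x_2, y_2) = (241, 22).


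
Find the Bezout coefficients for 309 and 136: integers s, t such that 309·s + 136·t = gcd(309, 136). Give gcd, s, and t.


Euclidean algorithm on (309, 136) — divide until remainder is 0:
  309 = 2 · 136 + 37
  136 = 3 · 37 + 25
  37 = 1 · 25 + 12
  25 = 2 · 12 + 1
  12 = 12 · 1 + 0
gcd(309, 136) = 1.
Track Bezout coefficients alongside the remainders: start with r₀ = 309 = a·1 + b·0 (s = 1, t = 0) and r₁ = 136 = a·0 + b·1 (s = 0, t = 1); each new remainder r_{k+1} = r_{k-1} − q_k·r_k inherits s_{k+1} = s_{k-1} − q_k·s_k, t_{k+1} = t_{k-1} − q_k·t_k, so r_k = a·s_k + b·t_k at every step:
  q = 2: r = 37, s = 1 − 2·0 = 1, t = 0 − 2·1 = -2  (check: 309·1 + 136·(-2) = 37)
  q = 3: r = 25, s = 0 − 3·1 = -3, t = 1 − 3·(-2) = 7  (check: 309·(-3) + 136·7 = 25)
  q = 1: r = 12, s = 1 − 1·(-3) = 4, t = -2 − 1·7 = -9  (check: 309·4 + 136·(-9) = 12)
  q = 2: r = 1, s = -3 − 2·4 = -11, t = 7 − 2·(-9) = 25  (check: 309·(-11) + 136·25 = 1)
The row with r = 1 (the gcd) gives the Bezout coefficients s = -11, t = 25.
Result: 309 · (-11) + 136 · (25) = 1.

gcd(309, 136) = 1; s = -11, t = 25 (check: 309·(-11) + 136·25 = 1).


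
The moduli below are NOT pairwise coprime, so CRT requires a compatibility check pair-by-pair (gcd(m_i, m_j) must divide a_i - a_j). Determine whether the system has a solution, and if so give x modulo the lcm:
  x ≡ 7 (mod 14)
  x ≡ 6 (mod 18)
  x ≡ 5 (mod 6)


Moduli 14, 18, 6 are not pairwise coprime, so CRT works modulo lcm(m_i) when all pairwise compatibility conditions hold.
Pairwise compatibility: gcd(m_i, m_j) must divide a_i - a_j for every pair.
Merge one congruence at a time:
  Start: x ≡ 7 (mod 14).
  Combine with x ≡ 6 (mod 18): gcd(14, 18) = 2, and 6 - 7 = -1 is NOT divisible by 2.
    ⇒ system is inconsistent (no integer solution).

No solution (the system is inconsistent).


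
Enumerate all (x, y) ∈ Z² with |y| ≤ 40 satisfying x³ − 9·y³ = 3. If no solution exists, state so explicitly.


The equation is x³ - 9y³ = 3. For fixed y, x³ = 9·y³ + 3, so a solution requires the RHS to be a perfect cube.
Strategy: iterate y from -40 to 40, compute RHS = 9·y³ + 3, and check whether it is a (positive or negative) perfect cube.
Check small values of y:
  y = 0: RHS = 3 is not a perfect cube.
  y = 1: RHS = 12 is not a perfect cube.
  y = -1: RHS = -6 is not a perfect cube.
  y = 2: RHS = 75 is not a perfect cube.
  y = -2: RHS = -69 is not a perfect cube.
  y = 3: RHS = 246 is not a perfect cube.
  y = -3: RHS = -240 is not a perfect cube.
Continuing the search up to |y| = 40 finds no solutions either.
No (x, y) in the scanned range satisfies the equation.

No integer solutions with |y| ≤ 40.


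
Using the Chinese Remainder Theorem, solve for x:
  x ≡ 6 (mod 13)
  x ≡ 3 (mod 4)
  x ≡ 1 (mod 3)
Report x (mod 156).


Moduli 13, 4, 3 are pairwise coprime; by CRT there is a unique solution modulo M = 13 · 4 · 3 = 156.
Solve pairwise, accumulating the modulus:
  Start with x ≡ 6 (mod 13).
  Combine with x ≡ 3 (mod 4): since gcd(13, 4) = 1, we get a unique residue mod 52.
    Write x = 6 + 13·t and substitute into x ≡ 3 (mod 4): 13·t ≡ 3 − 6 = -3 (mod 4).
    Reduce coefficients mod 4: 1·t ≡ 1 (mod 4).
    So t ≡ 1 (mod 4).
    Then x = 6 + 13·1 = 19, valid modulo lcm(13, 4) = 52: x ≡ 19 (mod 52).
  Combine with x ≡ 1 (mod 3): since gcd(52, 3) = 1, we get a unique residue mod 156.
    Write x = 19 + 52·t and substitute into x ≡ 1 (mod 3): 52·t ≡ 1 − 19 = -18 (mod 3).
    Reduce coefficients mod 3: 1·t ≡ 0 (mod 3).
    So t ≡ 0 (mod 3).
    Then x = 19 + 52·0 = 19, valid modulo lcm(52, 3) = 156: x ≡ 19 (mod 156).
Verify: 19 mod 13 = 6 ✓, 19 mod 4 = 3 ✓, 19 mod 3 = 1 ✓.

x ≡ 19 (mod 156).


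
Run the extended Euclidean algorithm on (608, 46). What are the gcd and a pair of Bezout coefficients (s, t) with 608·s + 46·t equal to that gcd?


Euclidean algorithm on (608, 46) — divide until remainder is 0:
  608 = 13 · 46 + 10
  46 = 4 · 10 + 6
  10 = 1 · 6 + 4
  6 = 1 · 4 + 2
  4 = 2 · 2 + 0
gcd(608, 46) = 2.
Track Bezout coefficients alongside the remainders: start with r₀ = 608 = a·1 + b·0 (s = 1, t = 0) and r₁ = 46 = a·0 + b·1 (s = 0, t = 1); each new remainder r_{k+1} = r_{k-1} − q_k·r_k inherits s_{k+1} = s_{k-1} − q_k·s_k, t_{k+1} = t_{k-1} − q_k·t_k, so r_k = a·s_k + b·t_k at every step:
  q = 13: r = 10, s = 1 − 13·0 = 1, t = 0 − 13·1 = -13  (check: 608·1 + 46·(-13) = 10)
  q = 4: r = 6, s = 0 − 4·1 = -4, t = 1 − 4·(-13) = 53  (check: 608·(-4) + 46·53 = 6)
  q = 1: r = 4, s = 1 − 1·(-4) = 5, t = -13 − 1·53 = -66  (check: 608·5 + 46·(-66) = 4)
  q = 1: r = 2, s = -4 − 1·5 = -9, t = 53 − 1·(-66) = 119  (check: 608·(-9) + 46·119 = 2)
The row with r = 2 (the gcd) gives the Bezout coefficients s = -9, t = 119.
Result: 608 · (-9) + 46 · (119) = 2.

gcd(608, 46) = 2; s = -9, t = 119 (check: 608·(-9) + 46·119 = 2).


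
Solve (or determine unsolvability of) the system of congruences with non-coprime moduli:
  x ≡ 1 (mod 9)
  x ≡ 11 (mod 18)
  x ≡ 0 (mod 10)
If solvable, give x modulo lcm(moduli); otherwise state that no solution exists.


Moduli 9, 18, 10 are not pairwise coprime, so CRT works modulo lcm(m_i) when all pairwise compatibility conditions hold.
Pairwise compatibility: gcd(m_i, m_j) must divide a_i - a_j for every pair.
Merge one congruence at a time:
  Start: x ≡ 1 (mod 9).
  Combine with x ≡ 11 (mod 18): gcd(9, 18) = 9, and 11 - 1 = 10 is NOT divisible by 9.
    ⇒ system is inconsistent (no integer solution).

No solution (the system is inconsistent).


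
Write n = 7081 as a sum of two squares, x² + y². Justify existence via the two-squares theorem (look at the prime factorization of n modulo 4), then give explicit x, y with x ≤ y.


Step 1: Factor n = 7081 = 73 · 97.
Step 2: Check the mod-4 condition on each prime factor: 73 ≡ 1 (mod 4), exponent 1; 97 ≡ 1 (mod 4), exponent 1.
All primes ≡ 3 (mod 4) appear to even exponent (or don't appear), so by the two-squares theorem n IS expressible as a sum of two squares.
Step 3: Build a representation. Here n = 73 · 97 is a product of primes ≡ 1 (mod 4). Each prime p ≡ 1 (mod 4) is itself a sum of two squares; find a² by testing p − a² for a perfect square:
  73: 73 − 1² = 72, 73 − 2² = 69, 73 − 3² = 64 = 8² ⇒ 73 = 3² + 8².
  97: 97 − 1² = 96, 97 − 2² = 93, 97 − 3² = 88, 97 − 4² = 81 = 9² ⇒ 97 = 4² + 9².
  Combine using the Brahmagupta–Fibonacci identity (a² + b²)(c² + d²) = (ac − bd)² + (ad + bc)² = (ac + bd)² + (ad − bc)²:
  73 · 97 = 7081: from (3² + 8²)(4² + 9²), take (3·4 − 8·9, 3·9 + 8·4) = (12 − 72, 27 + 32) = (-60, 59); dropping signs (only squares matter) gives (60, 59); check 60² + 59² = 3600 + 3481 = 7081 ✓.
Step 4: Order so x ≤ y and verify: 59² + 60² = 3481 + 3600 = 7081 = n. ✓

n = 7081 = 59² + 60² (one valid representation with x ≤ y).


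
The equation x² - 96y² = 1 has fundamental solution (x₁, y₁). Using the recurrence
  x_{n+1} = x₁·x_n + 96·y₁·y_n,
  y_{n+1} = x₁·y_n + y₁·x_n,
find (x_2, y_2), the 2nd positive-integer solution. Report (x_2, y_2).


Step 1: Find the fundamental solution (x₁, y₁) of x² - 96y² = 1.
  Expand √96 as a continued fraction. a₀ = ⌊√96⌋ = 9; iterate m_{k+1} = d_k·a_k − m_k, d_{k+1} = (96 − m_{k+1}²)/d_k, a_{k+1} = ⌊(a₀ + m_{k+1})/d_{k+1}⌋ (starting m₀ = 0, d₀ = 1), with convergents p_k = a_k·p_{k-1} + p_{k-2}, q_k = a_k·q_{k-1} + q_{k-2} (p₋₁ = 1, q₋₁ = 0):
  k = 0: a₀ = 9; p₀/q₀ = 9/1; p₀² − 96·q₀² = 81 − 96 = -15.
  k = 1: m = 9, d = 15, a = ⌊(9 + 9)/15⌋ = 1; p/q = (1·9 + 1)/(1·1 + 0) = 10/1; p² − 96·q² = 100 − 96 = 4.
  k = 2: m = 6, d = 4, a = ⌊(9 + 6)/4⌋ = 3; p/q = (3·10 + 9)/(3·1 + 1) = 39/4; p² − 96·q² = 1521 − 1536 = -15.
  k = 3: m = 6, d = 15, a = ⌊(9 + 6)/15⌋ = 1; p/q = (1·39 + 10)/(1·4 + 1) = 49/5; p² − 96·q² = 2401 − 2400 = 1.
  The first convergent with p² − 96·q² = 1 gives the fundamental solution (x₁, y₁) = (49, 5).
Step 2: Apply the recurrence (x_{n+1}, y_{n+1}) = (x₁x_n + 96y₁y_n, x₁y_n + y₁x_n) repeatedly.
  From (x_1, y_1) = (49, 5): x_2 = 49·49 + 96·5·5 = 4801; y_2 = 49·5 + 5·49 = 490.
Step 3: Verify x_2² - 96·y_2² = 23049601 - 23049600 = 1 (should be 1). ✓

(x_1, y_1) = (49, 5); (x_2, y_2) = (4801, 490).


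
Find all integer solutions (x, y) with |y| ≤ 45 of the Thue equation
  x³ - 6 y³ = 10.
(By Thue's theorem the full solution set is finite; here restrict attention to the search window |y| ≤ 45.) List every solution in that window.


The equation is x³ - 6y³ = 10. For fixed y, x³ = 6·y³ + 10, so a solution requires the RHS to be a perfect cube.
Strategy: iterate y from -45 to 45, compute RHS = 6·y³ + 10, and check whether it is a (positive or negative) perfect cube.
Check small values of y:
  y = 0: RHS = 10 is not a perfect cube.
  y = 1: RHS = 16 is not a perfect cube.
  y = -1: RHS = 4 is not a perfect cube.
  y = 2: RHS = 58 is not a perfect cube.
  y = -2: RHS = -38 is not a perfect cube.
  y = 3: RHS = 172 is not a perfect cube.
  y = -3: RHS = -152 is not a perfect cube.
Continuing the search up to |y| = 45 finds no solutions either.
No (x, y) in the scanned range satisfies the equation.

No integer solutions with |y| ≤ 45.


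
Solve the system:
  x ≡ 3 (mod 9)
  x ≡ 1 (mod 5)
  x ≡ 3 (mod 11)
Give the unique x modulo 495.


Moduli 9, 5, 11 are pairwise coprime; by CRT there is a unique solution modulo M = 9 · 5 · 11 = 495.
Solve pairwise, accumulating the modulus:
  Start with x ≡ 3 (mod 9).
  Combine with x ≡ 1 (mod 5): since gcd(9, 5) = 1, we get a unique residue mod 45.
    Write x = 3 + 9·t and substitute into x ≡ 1 (mod 5): 9·t ≡ 1 − 3 = -2 (mod 5).
    Reduce coefficients mod 5: 4·t ≡ 3 (mod 5).
    The inverse of 4 mod 5 is 4 (since 4·4 = 16 = 3·5 + 1), so t ≡ 4·3 = 12 ≡ 2 (mod 5).
    Then x = 3 + 9·2 = 21, valid modulo lcm(9, 5) = 45: x ≡ 21 (mod 45).
  Combine with x ≡ 3 (mod 11): since gcd(45, 11) = 1, we get a unique residue mod 495.
    Write x = 21 + 45·t and substitute into x ≡ 3 (mod 11): 45·t ≡ 3 − 21 = -18 (mod 11).
    Reduce coefficients mod 11: 1·t ≡ 4 (mod 11).
    So t ≡ 4 (mod 11).
    Then x = 21 + 45·4 = 201, valid modulo lcm(45, 11) = 495: x ≡ 201 (mod 495).
Verify: 201 mod 9 = 3 ✓, 201 mod 5 = 1 ✓, 201 mod 11 = 3 ✓.

x ≡ 201 (mod 495).


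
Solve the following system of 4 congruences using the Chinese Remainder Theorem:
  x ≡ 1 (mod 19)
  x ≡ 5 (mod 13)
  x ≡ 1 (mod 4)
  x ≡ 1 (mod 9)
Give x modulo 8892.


Product of moduli M = 19 · 13 · 4 · 9 = 8892.
Merge one congruence at a time:
  Start: x ≡ 1 (mod 19).
  Combine with x ≡ 5 (mod 13); new modulus lcm = 247.
    Write x = 1 + 19·t and substitute into x ≡ 5 (mod 13): 19·t ≡ 5 − 1 = 4 (mod 13).
    Reduce coefficients mod 13: 6·t ≡ 4 (mod 13).
    The inverse of 6 mod 13 is 11 (since 6·11 = 66 = 5·13 + 1), so t ≡ 11·4 = 44 ≡ 5 (mod 13).
    Then x = 1 + 19·5 = 96, valid modulo lcm(19, 13) = 247: x ≡ 96 (mod 247).
  Combine with x ≡ 1 (mod 4); new modulus lcm = 988.
    Write x = 96 + 247·t and substitute into x ≡ 1 (mod 4): 247·t ≡ 1 − 96 = -95 (mod 4).
    Reduce coefficients mod 4: 3·t ≡ 1 (mod 4).
    The inverse of 3 mod 4 is 3 (since 3·3 = 9 = 2·4 + 1), so t ≡ 3·1 = 3 ≡ 3 (mod 4).
    Then x = 96 + 247·3 = 837, valid modulo lcm(247, 4) = 988: x ≡ 837 (mod 988).
  Combine with x ≡ 1 (mod 9); new modulus lcm = 8892.
    Write x = 837 + 988·t and substitute into x ≡ 1 (mod 9): 988·t ≡ 1 − 837 = -836 (mod 9).
    Reduce coefficients mod 9: 7·t ≡ 1 (mod 9).
    The inverse of 7 mod 9 is 4 (since 7·4 = 28 = 3·9 + 1), so t ≡ 4·1 = 4 ≡ 4 (mod 9).
    Then x = 837 + 988·4 = 4789, valid modulo lcm(988, 9) = 8892: x ≡ 4789 (mod 8892).
Verify against each original: 4789 mod 19 = 1, 4789 mod 13 = 5, 4789 mod 4 = 1, 4789 mod 9 = 1.

x ≡ 4789 (mod 8892).


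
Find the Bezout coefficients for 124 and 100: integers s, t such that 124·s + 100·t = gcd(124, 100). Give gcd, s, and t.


Euclidean algorithm on (124, 100) — divide until remainder is 0:
  124 = 1 · 100 + 24
  100 = 4 · 24 + 4
  24 = 6 · 4 + 0
gcd(124, 100) = 4.
Track Bezout coefficients alongside the remainders: start with r₀ = 124 = a·1 + b·0 (s = 1, t = 0) and r₁ = 100 = a·0 + b·1 (s = 0, t = 1); each new remainder r_{k+1} = r_{k-1} − q_k·r_k inherits s_{k+1} = s_{k-1} − q_k·s_k, t_{k+1} = t_{k-1} − q_k·t_k, so r_k = a·s_k + b·t_k at every step:
  q = 1: r = 24, s = 1 − 1·0 = 1, t = 0 − 1·1 = -1  (check: 124·1 + 100·(-1) = 24)
  q = 4: r = 4, s = 0 − 4·1 = -4, t = 1 − 4·(-1) = 5  (check: 124·(-4) + 100·5 = 4)
The row with r = 4 (the gcd) gives the Bezout coefficients s = -4, t = 5.
Result: 124 · (-4) + 100 · (5) = 4.

gcd(124, 100) = 4; s = -4, t = 5 (check: 124·(-4) + 100·5 = 4).


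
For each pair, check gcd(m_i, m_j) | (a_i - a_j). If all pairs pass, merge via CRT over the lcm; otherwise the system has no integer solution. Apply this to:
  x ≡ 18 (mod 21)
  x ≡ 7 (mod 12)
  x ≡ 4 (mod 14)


Moduli 21, 12, 14 are not pairwise coprime, so CRT works modulo lcm(m_i) when all pairwise compatibility conditions hold.
Pairwise compatibility: gcd(m_i, m_j) must divide a_i - a_j for every pair.
Merge one congruence at a time:
  Start: x ≡ 18 (mod 21).
  Combine with x ≡ 7 (mod 12): gcd(21, 12) = 3, and 7 - 18 = -11 is NOT divisible by 3.
    ⇒ system is inconsistent (no integer solution).

No solution (the system is inconsistent).


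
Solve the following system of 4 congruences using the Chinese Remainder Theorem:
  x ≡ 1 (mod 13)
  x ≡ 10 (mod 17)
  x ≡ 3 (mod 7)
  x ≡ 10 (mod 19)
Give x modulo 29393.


Product of moduli M = 13 · 17 · 7 · 19 = 29393.
Merge one congruence at a time:
  Start: x ≡ 1 (mod 13).
  Combine with x ≡ 10 (mod 17); new modulus lcm = 221.
    Write x = 1 + 13·t and substitute into x ≡ 10 (mod 17): 13·t ≡ 10 − 1 = 9 (mod 17).
    The inverse of 13 mod 17 is 4 (since 13·4 = 52 = 3·17 + 1), so t ≡ 4·9 = 36 ≡ 2 (mod 17).
    Then x = 1 + 13·2 = 27, valid modulo lcm(13, 17) = 221: x ≡ 27 (mod 221).
  Combine with x ≡ 3 (mod 7); new modulus lcm = 1547.
    Write x = 27 + 221·t and substitute into x ≡ 3 (mod 7): 221·t ≡ 3 − 27 = -24 (mod 7).
    Reduce coefficients mod 7: 4·t ≡ 4 (mod 7).
    The inverse of 4 mod 7 is 2 (since 4·2 = 8 = 1·7 + 1), so t ≡ 2·4 = 8 ≡ 1 (mod 7).
    Then x = 27 + 221·1 = 248, valid modulo lcm(221, 7) = 1547: x ≡ 248 (mod 1547).
  Combine with x ≡ 10 (mod 19); new modulus lcm = 29393.
    Write x = 248 + 1547·t and substitute into x ≡ 10 (mod 19): 1547·t ≡ 10 − 248 = -238 (mod 19).
    Reduce coefficients mod 19: 8·t ≡ 9 (mod 19).
    The inverse of 8 mod 19 is 12 (since 8·12 = 96 = 5·19 + 1), so t ≡ 12·9 = 108 ≡ 13 (mod 19).
    Then x = 248 + 1547·13 = 20359, valid modulo lcm(1547, 19) = 29393: x ≡ 20359 (mod 29393).
Verify against each original: 20359 mod 13 = 1, 20359 mod 17 = 10, 20359 mod 7 = 3, 20359 mod 19 = 10.

x ≡ 20359 (mod 29393).


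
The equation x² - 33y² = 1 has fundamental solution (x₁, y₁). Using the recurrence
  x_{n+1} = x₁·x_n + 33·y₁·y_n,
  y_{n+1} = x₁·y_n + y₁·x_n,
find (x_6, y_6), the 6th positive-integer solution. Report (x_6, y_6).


Step 1: Find the fundamental solution (x₁, y₁) of x² - 33y² = 1.
  Expand √33 as a continued fraction. a₀ = ⌊√33⌋ = 5; iterate m_{k+1} = d_k·a_k − m_k, d_{k+1} = (33 − m_{k+1}²)/d_k, a_{k+1} = ⌊(a₀ + m_{k+1})/d_{k+1}⌋ (starting m₀ = 0, d₀ = 1), with convergents p_k = a_k·p_{k-1} + p_{k-2}, q_k = a_k·q_{k-1} + q_{k-2} (p₋₁ = 1, q₋₁ = 0):
  k = 0: a₀ = 5; p₀/q₀ = 5/1; p₀² − 33·q₀² = 25 − 33 = -8.
  k = 1: m = 5, d = 8, a = ⌊(5 + 5)/8⌋ = 1; p/q = (1·5 + 1)/(1·1 + 0) = 6/1; p² − 33·q² = 36 − 33 = 3.
  k = 2: m = 3, d = 3, a = ⌊(5 + 3)/3⌋ = 2; p/q = (2·6 + 5)/(2·1 + 1) = 17/3; p² − 33·q² = 289 − 297 = -8.
  k = 3: m = 3, d = 8, a = ⌊(5 + 3)/8⌋ = 1; p/q = (1·17 + 6)/(1·3 + 1) = 23/4; p² − 33·q² = 529 − 528 = 1.
  The first convergent with p² − 33·q² = 1 gives the fundamental solution (x₁, y₁) = (23, 4).
Step 2: Apply the recurrence (x_{n+1}, y_{n+1}) = (x₁x_n + 33y₁y_n, x₁y_n + y₁x_n) repeatedly.
  From (x_1, y_1) = (23, 4): x_2 = 23·23 + 33·4·4 = 1057; y_2 = 23·4 + 4·23 = 184.
  From (x_2, y_2) = (1057, 184): x_3 = 23·1057 + 33·4·184 = 48599; y_3 = 23·184 + 4·1057 = 8460.
  From (x_3, y_3) = (48599, 8460): x_4 = 23·48599 + 33·4·8460 = 2234497; y_4 = 23·8460 + 4·48599 = 388976.
  From (x_4, y_4) = (2234497, 388976): x_5 = 23·2234497 + 33·4·388976 = 102738263; y_5 = 23·388976 + 4·2234497 = 17884436.
  From (x_5, y_5) = (102738263, 17884436): x_6 = 23·102738263 + 33·4·17884436 = 4723725601; y_6 = 23·17884436 + 4·102738263 = 822295080.
Step 3: Verify x_6² - 33·y_6² = 22313583553542811201 - 22313583553542811200 = 1 (should be 1). ✓

(x_1, y_1) = (23, 4); (x_6, y_6) = (4723725601, 822295080).


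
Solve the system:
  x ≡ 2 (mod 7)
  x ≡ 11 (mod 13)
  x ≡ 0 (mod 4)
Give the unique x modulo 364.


Moduli 7, 13, 4 are pairwise coprime; by CRT there is a unique solution modulo M = 7 · 13 · 4 = 364.
Solve pairwise, accumulating the modulus:
  Start with x ≡ 2 (mod 7).
  Combine with x ≡ 11 (mod 13): since gcd(7, 13) = 1, we get a unique residue mod 91.
    Write x = 2 + 7·t and substitute into x ≡ 11 (mod 13): 7·t ≡ 11 − 2 = 9 (mod 13).
    The inverse of 7 mod 13 is 2 (since 7·2 = 14 = 1·13 + 1), so t ≡ 2·9 = 18 ≡ 5 (mod 13).
    Then x = 2 + 7·5 = 37, valid modulo lcm(7, 13) = 91: x ≡ 37 (mod 91).
  Combine with x ≡ 0 (mod 4): since gcd(91, 4) = 1, we get a unique residue mod 364.
    Write x = 37 + 91·t and substitute into x ≡ 0 (mod 4): 91·t ≡ 0 − 37 = -37 (mod 4).
    Reduce coefficients mod 4: 3·t ≡ 3 (mod 4).
    The inverse of 3 mod 4 is 3 (since 3·3 = 9 = 2·4 + 1), so t ≡ 3·3 = 9 ≡ 1 (mod 4).
    Then x = 37 + 91·1 = 128, valid modulo lcm(91, 4) = 364: x ≡ 128 (mod 364).
Verify: 128 mod 7 = 2 ✓, 128 mod 13 = 11 ✓, 128 mod 4 = 0 ✓.

x ≡ 128 (mod 364).


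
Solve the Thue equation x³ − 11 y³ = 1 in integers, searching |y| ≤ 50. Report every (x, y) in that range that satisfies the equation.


The equation is x³ - 11y³ = 1. For fixed y, x³ = 11·y³ + 1, so a solution requires the RHS to be a perfect cube.
Strategy: iterate y from -50 to 50, compute RHS = 11·y³ + 1, and check whether it is a (positive or negative) perfect cube.
Check small values of y:
  y = 0: RHS = 1 = (1)³ ⇒ x = 1 works.
  y = 1: RHS = 12 is not a perfect cube.
  y = -1: RHS = -10 is not a perfect cube.
  y = 2: RHS = 89 is not a perfect cube.
  y = -2: RHS = -87 is not a perfect cube.
  y = 3: RHS = 298 is not a perfect cube.
  y = -3: RHS = -296 is not a perfect cube.
Continuing the search up to |y| = 50 finds no further solutions beyond those listed.
Collected solutions: (1, 0).

Solutions (with |y| ≤ 50): (1, 0).


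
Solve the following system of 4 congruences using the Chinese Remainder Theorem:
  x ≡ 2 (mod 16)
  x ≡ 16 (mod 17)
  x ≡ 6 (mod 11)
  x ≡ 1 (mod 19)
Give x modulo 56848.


Product of moduli M = 16 · 17 · 11 · 19 = 56848.
Merge one congruence at a time:
  Start: x ≡ 2 (mod 16).
  Combine with x ≡ 16 (mod 17); new modulus lcm = 272.
    Write x = 2 + 16·t and substitute into x ≡ 16 (mod 17): 16·t ≡ 16 − 2 = 14 (mod 17).
    The inverse of 16 mod 17 is 16 (since 16·16 = 256 = 15·17 + 1), so t ≡ 16·14 = 224 ≡ 3 (mod 17).
    Then x = 2 + 16·3 = 50, valid modulo lcm(16, 17) = 272: x ≡ 50 (mod 272).
  Combine with x ≡ 6 (mod 11); new modulus lcm = 2992.
    Write x = 50 + 272·t and substitute into x ≡ 6 (mod 11): 272·t ≡ 6 − 50 = -44 (mod 11).
    Reduce coefficients mod 11: 8·t ≡ 0 (mod 11).
    The inverse of 8 mod 11 is 7 (since 8·7 = 56 = 5·11 + 1), so t ≡ 7·0 = 0 ≡ 0 (mod 11).
    Then x = 50 + 272·0 = 50, valid modulo lcm(272, 11) = 2992: x ≡ 50 (mod 2992).
  Combine with x ≡ 1 (mod 19); new modulus lcm = 56848.
    Write x = 50 + 2992·t and substitute into x ≡ 1 (mod 19): 2992·t ≡ 1 − 50 = -49 (mod 19).
    Reduce coefficients mod 19: 9·t ≡ 8 (mod 19).
    The inverse of 9 mod 19 is 17 (since 9·17 = 153 = 8·19 + 1), so t ≡ 17·8 = 136 ≡ 3 (mod 19).
    Then x = 50 + 2992·3 = 9026, valid modulo lcm(2992, 19) = 56848: x ≡ 9026 (mod 56848).
Verify against each original: 9026 mod 16 = 2, 9026 mod 17 = 16, 9026 mod 11 = 6, 9026 mod 19 = 1.

x ≡ 9026 (mod 56848).


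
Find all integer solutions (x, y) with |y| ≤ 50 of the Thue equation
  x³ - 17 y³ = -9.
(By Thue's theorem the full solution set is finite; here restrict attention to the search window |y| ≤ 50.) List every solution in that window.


The equation is x³ - 17y³ = -9. For fixed y, x³ = 17·y³ − 9, so a solution requires the RHS to be a perfect cube.
Strategy: iterate y from -50 to 50, compute RHS = 17·y³ − 9, and check whether it is a (positive or negative) perfect cube.
Check small values of y:
  y = 0: RHS = -9 is not a perfect cube.
  y = 1: RHS = 8 = (2)³ ⇒ x = 2 works.
  y = -1: RHS = -26 is not a perfect cube.
  y = 2: RHS = 127 is not a perfect cube.
  y = -2: RHS = -145 is not a perfect cube.
  y = 3: RHS = 450 is not a perfect cube.
  y = -3: RHS = -468 is not a perfect cube.
Continuing the search up to |y| = 50 finds no further solutions beyond those listed.
Collected solutions: (2, 1).

Solutions (with |y| ≤ 50): (2, 1).


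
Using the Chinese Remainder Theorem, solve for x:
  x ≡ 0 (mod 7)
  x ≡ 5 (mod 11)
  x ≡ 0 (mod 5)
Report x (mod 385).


Moduli 7, 11, 5 are pairwise coprime; by CRT there is a unique solution modulo M = 7 · 11 · 5 = 385.
Solve pairwise, accumulating the modulus:
  Start with x ≡ 0 (mod 7).
  Combine with x ≡ 5 (mod 11): since gcd(7, 11) = 1, we get a unique residue mod 77.
    Write x = 0 + 7·t and substitute into x ≡ 5 (mod 11): 7·t ≡ 5 − 0 = 5 (mod 11).
    The inverse of 7 mod 11 is 8 (since 7·8 = 56 = 5·11 + 1), so t ≡ 8·5 = 40 ≡ 7 (mod 11).
    Then x = 0 + 7·7 = 49, valid modulo lcm(7, 11) = 77: x ≡ 49 (mod 77).
  Combine with x ≡ 0 (mod 5): since gcd(77, 5) = 1, we get a unique residue mod 385.
    Write x = 49 + 77·t and substitute into x ≡ 0 (mod 5): 77·t ≡ 0 − 49 = -49 (mod 5).
    Reduce coefficients mod 5: 2·t ≡ 1 (mod 5).
    The inverse of 2 mod 5 is 3 (since 2·3 = 6 = 1·5 + 1), so t ≡ 3·1 = 3 ≡ 3 (mod 5).
    Then x = 49 + 77·3 = 280, valid modulo lcm(77, 5) = 385: x ≡ 280 (mod 385).
Verify: 280 mod 7 = 0 ✓, 280 mod 11 = 5 ✓, 280 mod 5 = 0 ✓.

x ≡ 280 (mod 385).


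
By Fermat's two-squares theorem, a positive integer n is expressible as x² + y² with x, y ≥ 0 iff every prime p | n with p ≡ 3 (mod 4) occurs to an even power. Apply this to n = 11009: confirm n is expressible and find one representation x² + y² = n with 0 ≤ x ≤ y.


Step 1: Factor n = 11009 = 101 · 109.
Step 2: Check the mod-4 condition on each prime factor: 101 ≡ 1 (mod 4), exponent 1; 109 ≡ 1 (mod 4), exponent 1.
All primes ≡ 3 (mod 4) appear to even exponent (or don't appear), so by the two-squares theorem n IS expressible as a sum of two squares.
Step 3: Build a representation. Here n = 101 · 109 is a product of primes ≡ 1 (mod 4). Each prime p ≡ 1 (mod 4) is itself a sum of two squares; find a² by testing p − a² for a perfect square:
  101: 101 − 1² = 100 = 10² ⇒ 101 = 1² + 10².
  109: 109 − 1² = 108, 109 − 2² = 105, 109 − 3² = 100 = 10² ⇒ 109 = 3² + 10².
  Combine using the Brahmagupta–Fibonacci identity (a² + b²)(c² + d²) = (ac − bd)² + (ad + bc)² = (ac + bd)² + (ad − bc)²:
  101 · 109 = 11009: from (1² + 10²)(3² + 10²), take (1·3 − 10·10, 1·10 + 10·3) = (3 − 100, 10 + 30) = (-97, 40); dropping signs (only squares matter) gives (97, 40); check 97² + 40² = 9409 + 1600 = 11009 ✓.
Step 4: Order so x ≤ y and verify: 40² + 97² = 1600 + 9409 = 11009 = n. ✓

n = 11009 = 40² + 97² (one valid representation with x ≤ y).


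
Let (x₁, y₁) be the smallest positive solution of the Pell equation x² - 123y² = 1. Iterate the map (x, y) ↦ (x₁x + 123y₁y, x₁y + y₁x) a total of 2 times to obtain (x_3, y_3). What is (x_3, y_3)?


Step 1: Find the fundamental solution (x₁, y₁) of x² - 123y² = 1.
  Expand √123 as a continued fraction. a₀ = ⌊√123⌋ = 11; iterate m_{k+1} = d_k·a_k − m_k, d_{k+1} = (123 − m_{k+1}²)/d_k, a_{k+1} = ⌊(a₀ + m_{k+1})/d_{k+1}⌋ (starting m₀ = 0, d₀ = 1), with convergents p_k = a_k·p_{k-1} + p_{k-2}, q_k = a_k·q_{k-1} + q_{k-2} (p₋₁ = 1, q₋₁ = 0):
  k = 0: a₀ = 11; p₀/q₀ = 11/1; p₀² − 123·q₀² = 121 − 123 = -2.
  k = 1: m = 11, d = 2, a = ⌊(11 + 11)/2⌋ = 11; p/q = (11·11 + 1)/(11·1 + 0) = 122/11; p² − 123·q² = 14884 − 14883 = 1.
  The first convergent with p² − 123·q² = 1 gives the fundamental solution (x₁, y₁) = (122, 11).
Step 2: Apply the recurrence (x_{n+1}, y_{n+1}) = (x₁x_n + 123y₁y_n, x₁y_n + y₁x_n) repeatedly.
  From (x_1, y_1) = (122, 11): x_2 = 122·122 + 123·11·11 = 29767; y_2 = 122·11 + 11·122 = 2684.
  From (x_2, y_2) = (29767, 2684): x_3 = 122·29767 + 123·11·2684 = 7263026; y_3 = 122·2684 + 11·29767 = 654885.
Step 3: Verify x_3² - 123·y_3² = 52751546676676 - 52751546676675 = 1 (should be 1). ✓

(x_1, y_1) = (122, 11); (x_3, y_3) = (7263026, 654885).
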